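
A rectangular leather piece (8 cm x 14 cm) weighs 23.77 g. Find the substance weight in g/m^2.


Area = 8 x 14 = 112 cm^2
SW = 23.77 / 112 x 10000 = 2122.3 g/m^2


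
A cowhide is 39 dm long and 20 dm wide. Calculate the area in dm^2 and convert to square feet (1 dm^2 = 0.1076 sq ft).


Area = 39 x 20 = 780 dm^2
Conversion: 780 x 0.1076 = 83.93 sq ft


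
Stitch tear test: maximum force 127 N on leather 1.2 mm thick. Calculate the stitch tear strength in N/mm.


105.8 N/mm

Stitch tear strength = force / thickness
STS = 127 / 1.2 = 105.8 N/mm


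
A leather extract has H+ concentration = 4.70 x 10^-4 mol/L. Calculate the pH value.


pH = 3.33


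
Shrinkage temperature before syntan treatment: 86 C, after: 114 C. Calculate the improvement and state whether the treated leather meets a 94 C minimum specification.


Improvement = 114 - 86 = 28 C
Spec check: 114 C >= 94 C? Yes


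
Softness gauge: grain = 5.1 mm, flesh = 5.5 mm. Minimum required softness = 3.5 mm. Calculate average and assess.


Average softness = 5.30 mm
Meets requirement: Yes

Average = (5.1 + 5.5) / 2 = 5.30 mm
Minimum = 3.5 mm
Meets requirement: Yes


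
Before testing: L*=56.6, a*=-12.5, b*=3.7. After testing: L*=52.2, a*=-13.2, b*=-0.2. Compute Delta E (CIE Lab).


Delta E = 5.92


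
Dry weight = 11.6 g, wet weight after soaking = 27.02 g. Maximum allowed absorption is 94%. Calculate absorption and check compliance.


WA = (27.02 - 11.6) / 11.6 x 100 = 132.9%
Maximum allowed: 94%
Compliant: No


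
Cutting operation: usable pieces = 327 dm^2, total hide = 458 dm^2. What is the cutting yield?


Yield = usable / total x 100
Yield = 327 / 458 x 100 = 71.4%


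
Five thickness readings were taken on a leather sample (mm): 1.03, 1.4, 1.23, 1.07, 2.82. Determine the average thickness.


Sum = 1.03 + 1.4 + 1.23 + 1.07 + 2.82 = 7.55
Average = 7.55 / 5 = 1.51 mm


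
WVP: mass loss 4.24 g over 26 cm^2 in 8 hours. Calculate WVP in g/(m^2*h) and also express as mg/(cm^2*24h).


WVP = 203.85 g/(m^2*h)
Daily rate = 489.23 mg/(cm^2*24h)

WVP = 4.24 / (26 x 8) x 10000 = 203.85 g/(m^2*h)
Mass loss in mg = 4.24 x 1000 = 4240 mg
Per cm^2 per 24h in mg: 4240 x 24 / (26 x 8) = 101760 / 208 = 489.23 mg/(cm^2*24h)


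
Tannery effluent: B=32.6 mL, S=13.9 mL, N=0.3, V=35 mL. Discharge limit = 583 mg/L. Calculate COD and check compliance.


COD = 1282.3 mg/L
Compliant: No

COD = (32.6 - 13.9) x 0.3 x 8000 / 35 = 1282.3 mg/L
Limit: 583 mg/L
Compliant: No


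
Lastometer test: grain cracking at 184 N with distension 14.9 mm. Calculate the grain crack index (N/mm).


Grain crack index = force / distension
Index = 184 / 14.9 = 12.3 N/mm


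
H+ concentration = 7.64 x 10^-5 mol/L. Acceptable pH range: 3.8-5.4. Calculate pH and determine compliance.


pH = 4.12
Compliant: Yes


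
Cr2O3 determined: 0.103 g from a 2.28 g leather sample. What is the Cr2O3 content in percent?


4.52%

Cr2O3% = 0.103 / 2.28 x 100
Cr2O3% = 4.52%


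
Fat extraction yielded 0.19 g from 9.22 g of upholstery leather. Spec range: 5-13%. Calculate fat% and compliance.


Fat content = 2.1%
Compliant: No


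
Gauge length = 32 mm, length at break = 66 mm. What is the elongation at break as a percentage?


106.3%


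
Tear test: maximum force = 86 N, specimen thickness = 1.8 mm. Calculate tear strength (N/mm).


Tear strength = force / thickness
Tear = 86 / 1.8 = 47.8 N/mm


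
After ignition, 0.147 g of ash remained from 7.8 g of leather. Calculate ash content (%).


1.88%

Ash% = 0.147 / 7.8 x 100
Ash% = 1.88%


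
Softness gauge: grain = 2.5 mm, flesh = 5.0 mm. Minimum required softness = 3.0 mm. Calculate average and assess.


Average = (2.5 + 5.0) / 2 = 3.75 mm
Minimum = 3.0 mm
Meets requirement: Yes


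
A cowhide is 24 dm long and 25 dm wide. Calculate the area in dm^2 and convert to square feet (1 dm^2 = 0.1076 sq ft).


600 dm^2
64.56 sq ft

Area = 24 x 25 = 600 dm^2
Conversion: 600 x 0.1076 = 64.56 sq ft


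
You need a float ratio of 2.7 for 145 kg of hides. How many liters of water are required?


Water = hide weight x target ratio
Water = 145 x 2.7 = 391.5 L


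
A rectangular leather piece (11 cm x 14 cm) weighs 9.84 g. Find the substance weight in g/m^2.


639.0 g/m^2

Area = 11 x 14 = 154 cm^2
SW = 9.84 / 154 x 10000 = 639.0 g/m^2


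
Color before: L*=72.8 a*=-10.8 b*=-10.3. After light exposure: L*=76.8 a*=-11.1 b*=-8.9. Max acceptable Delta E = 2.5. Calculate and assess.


Delta E = 4.25
Passes: No

dL = 4.0, da = -0.3, db = 1.4
dE = sqrt((4.0)^2 + (-0.3)^2 + (1.4)^2) = 4.25
Max = 2.5
Passes: No


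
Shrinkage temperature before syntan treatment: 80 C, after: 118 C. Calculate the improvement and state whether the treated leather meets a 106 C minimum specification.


Improvement = 38 C
Meets 106 C spec: Yes

Improvement = 118 - 80 = 38 C
Spec check: 118 C >= 106 C? Yes


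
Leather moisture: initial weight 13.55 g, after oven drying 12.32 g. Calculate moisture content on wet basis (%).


Moisture = 13.55 - 12.32 = 1.23 g
MC = 1.23 / 13.55 x 100 = 9.1%


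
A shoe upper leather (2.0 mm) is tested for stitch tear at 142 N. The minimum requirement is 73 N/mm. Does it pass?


STS = 142 / 2.0 = 71.0 N/mm
Minimum required: 73 N/mm
Passes: No


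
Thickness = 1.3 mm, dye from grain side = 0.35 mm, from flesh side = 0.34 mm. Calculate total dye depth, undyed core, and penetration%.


Total dyed = 0.35 + 0.34 = 0.69 mm
Undyed core = 1.3 - 0.69 = 0.61 mm
Penetration = 0.69 / 1.3 x 100 = 53.1%


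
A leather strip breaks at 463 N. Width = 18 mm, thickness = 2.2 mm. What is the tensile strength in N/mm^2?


Cross-sectional area = 18 x 2.2 = 39.6 mm^2
Tensile strength = 463 / 39.6 = 11.69 N/mm^2


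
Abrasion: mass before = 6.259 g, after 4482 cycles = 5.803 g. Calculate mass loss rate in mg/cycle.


Mass loss = 6.259 - 5.803 = 0.456 g
Rate = 0.456 / 4482 x 1000 = 0.102 mg/cycle


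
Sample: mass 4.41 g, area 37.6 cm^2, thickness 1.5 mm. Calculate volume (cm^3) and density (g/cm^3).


Volume = 5.640 cm^3
Density = 0.782 g/cm^3

Thickness in cm = 1.5 / 10 = 0.15 cm
Volume = 37.6 x 0.15 = 5.640 cm^3
Density = 4.41 / 5.640 = 0.782 g/cm^3


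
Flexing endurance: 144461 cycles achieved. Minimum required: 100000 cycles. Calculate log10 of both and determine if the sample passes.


log10(144461) = 5.16
log10(100000) = 5.00
Passes: Yes


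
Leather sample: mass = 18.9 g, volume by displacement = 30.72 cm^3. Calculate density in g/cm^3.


0.615 g/cm^3


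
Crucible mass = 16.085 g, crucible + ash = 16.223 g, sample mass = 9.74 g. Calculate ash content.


Ash mass = 16.223 - 16.085 = 0.138 g
Ash% = 0.138 / 9.74 x 100 = 1.42%


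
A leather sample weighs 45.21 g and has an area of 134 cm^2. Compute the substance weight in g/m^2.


Substance weight = mass / area x 10000
SW = 45.21 / 134 x 10000
SW = 3373.9 g/m^2


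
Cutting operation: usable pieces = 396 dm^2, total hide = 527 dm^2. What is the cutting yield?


Yield = usable / total x 100
Yield = 396 / 527 x 100 = 75.1%


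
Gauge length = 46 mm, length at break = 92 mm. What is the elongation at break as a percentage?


100.0%

Extension = 92 - 46 = 46 mm
Elongation = 46 / 46 x 100 = 100.0%


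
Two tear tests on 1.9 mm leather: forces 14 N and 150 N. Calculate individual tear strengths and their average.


Tear 1 = 7.4 N/mm
Tear 2 = 78.9 N/mm
Average = 43.2 N/mm


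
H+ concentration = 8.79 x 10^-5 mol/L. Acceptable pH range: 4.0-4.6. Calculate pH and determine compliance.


pH = -log10(8.79 x 10^-5) = 4.06
Range: 4.0 to 4.6
Compliant: Yes


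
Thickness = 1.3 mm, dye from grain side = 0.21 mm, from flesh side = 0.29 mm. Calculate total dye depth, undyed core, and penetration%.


Total dyed = 0.50 mm
Undyed core = 0.80 mm
Penetration = 38.5%

Total dyed = 0.21 + 0.29 = 0.50 mm
Undyed core = 1.3 - 0.50 = 0.80 mm
Penetration = 0.50 / 1.3 x 100 = 38.5%


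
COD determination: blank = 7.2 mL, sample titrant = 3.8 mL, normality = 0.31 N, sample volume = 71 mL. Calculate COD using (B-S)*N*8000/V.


118.8 mg/L

COD = (7.2 - 3.8) x 0.31 x 8000 / 71
COD = 3.4 x 0.31 x 8000 / 71
COD = 118.8 mg/L


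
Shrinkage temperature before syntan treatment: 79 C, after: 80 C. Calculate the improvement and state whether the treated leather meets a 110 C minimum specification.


Improvement = 80 - 79 = 1 C
Spec check: 80 C >= 110 C? No


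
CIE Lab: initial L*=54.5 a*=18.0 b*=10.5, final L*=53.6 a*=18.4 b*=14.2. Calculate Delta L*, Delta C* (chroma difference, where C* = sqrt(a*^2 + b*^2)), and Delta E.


Delta L* = 53.6 - 54.5 = -0.9
C1* = sqrt((18.0)^2 + (10.5)^2) = 20.839
C2* = sqrt((18.4)^2 + (14.2)^2) = 23.242
Delta C* = 23.242 - 20.839 = 2.40
Delta E = sqrt((-0.9)^2 + (0.4)^2 + (3.7)^2) = 3.83


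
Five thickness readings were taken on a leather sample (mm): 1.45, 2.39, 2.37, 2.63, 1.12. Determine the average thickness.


1.99 mm


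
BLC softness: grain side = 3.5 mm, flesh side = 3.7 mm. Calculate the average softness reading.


3.60 mm


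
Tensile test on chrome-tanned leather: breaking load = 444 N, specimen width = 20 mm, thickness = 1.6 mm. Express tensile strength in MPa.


13.88 MPa


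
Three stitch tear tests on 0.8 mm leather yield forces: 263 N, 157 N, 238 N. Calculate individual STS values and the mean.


STS1 = 263 / 0.8 = 328.8 N/mm
STS2 = 157 / 0.8 = 196.3 N/mm
STS3 = 238 / 0.8 = 297.5 N/mm
Mean = (328.8 + 196.3 + 297.5) / 3 = 274.2 N/mm


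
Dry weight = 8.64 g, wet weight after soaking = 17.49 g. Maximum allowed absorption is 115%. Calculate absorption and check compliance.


Absorption = 102.4%
Compliant: Yes

WA = (17.49 - 8.64) / 8.64 x 100 = 102.4%
Maximum allowed: 115%
Compliant: Yes


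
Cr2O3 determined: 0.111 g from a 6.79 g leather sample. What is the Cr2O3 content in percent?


Cr2O3% = 0.111 / 6.79 x 100
Cr2O3% = 1.63%


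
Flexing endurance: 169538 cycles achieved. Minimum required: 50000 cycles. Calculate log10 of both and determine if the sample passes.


log10(169538) = 5.23
log10(50000) = 4.70
Passes: Yes


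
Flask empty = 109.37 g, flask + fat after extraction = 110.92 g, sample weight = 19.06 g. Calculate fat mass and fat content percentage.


Fat mass = 1.55 g
Fat content = 8.1%

Fat mass = 110.92 - 109.37 = 1.55 g
Fat% = 1.55 / 19.06 x 100 = 8.1%


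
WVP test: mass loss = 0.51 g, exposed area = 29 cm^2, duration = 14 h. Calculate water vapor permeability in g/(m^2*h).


12.56 g/(m^2*h)

WVP = mass_loss / (area x time) x 10000
WVP = 0.51 / (29 x 14) x 10000
WVP = 0.51 / 406 x 10000 = 12.56 g/(m^2*h)


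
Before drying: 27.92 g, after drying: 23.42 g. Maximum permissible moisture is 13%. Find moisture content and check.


MC = (27.92 - 23.42) / 27.92 x 100 = 16.1%
Maximum: 13%
Acceptable: No


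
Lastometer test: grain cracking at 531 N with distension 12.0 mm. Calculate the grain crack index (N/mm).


44.3 N/mm

Grain crack index = force / distension
Index = 531 / 12.0 = 44.3 N/mm


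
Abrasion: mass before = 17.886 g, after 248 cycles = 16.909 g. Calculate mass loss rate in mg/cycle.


Mass loss = 17.886 - 16.909 = 0.977 g
Rate = 0.977 / 248 x 1000 = 3.940 mg/cycle


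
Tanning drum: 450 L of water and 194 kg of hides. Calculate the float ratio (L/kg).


2.3


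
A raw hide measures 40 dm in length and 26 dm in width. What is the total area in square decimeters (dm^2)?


Area = length x width
Area = 40 x 26 = 1040 dm^2


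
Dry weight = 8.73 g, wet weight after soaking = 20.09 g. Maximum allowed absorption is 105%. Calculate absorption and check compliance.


WA = (20.09 - 8.73) / 8.73 x 100 = 130.1%
Maximum allowed: 105%
Compliant: No


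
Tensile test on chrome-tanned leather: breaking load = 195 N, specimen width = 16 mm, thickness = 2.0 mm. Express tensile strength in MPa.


6.09 MPa

Cross-section = 16 x 2.0 = 32.0 mm^2
TS = 195 / 32.0 = 6.09 MPa
(1 N/mm^2 = 1 MPa)


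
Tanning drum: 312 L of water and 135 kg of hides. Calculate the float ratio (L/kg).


2.3

Float ratio = water / hide weight
Ratio = 312 / 135 = 2.3


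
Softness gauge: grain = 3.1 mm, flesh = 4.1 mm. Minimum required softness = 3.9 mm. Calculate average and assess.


Average softness = 3.60 mm
Meets requirement: No

Average = (3.1 + 4.1) / 2 = 3.60 mm
Minimum = 3.9 mm
Meets requirement: No


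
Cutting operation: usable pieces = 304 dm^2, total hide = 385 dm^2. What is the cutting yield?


79.0%


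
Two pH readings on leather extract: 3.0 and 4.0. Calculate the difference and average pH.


Difference = |3.0 - 4.0| = 1.0
Average = (3.0 + 4.0) / 2 = 3.50


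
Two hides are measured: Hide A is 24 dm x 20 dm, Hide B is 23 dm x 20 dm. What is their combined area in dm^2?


Hide A area = 24 x 20 = 480 dm^2
Hide B area = 23 x 20 = 460 dm^2
Total = 480 + 460 = 940 dm^2


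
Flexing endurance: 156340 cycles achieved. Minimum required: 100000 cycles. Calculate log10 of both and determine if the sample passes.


log10(156340) = 5.19
log10(100000) = 5.00
Passes: Yes


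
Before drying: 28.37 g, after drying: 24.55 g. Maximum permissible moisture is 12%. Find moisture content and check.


Moisture content = 13.5%
Acceptable: No

MC = (28.37 - 24.55) / 28.37 x 100 = 13.5%
Maximum: 12%
Acceptable: No


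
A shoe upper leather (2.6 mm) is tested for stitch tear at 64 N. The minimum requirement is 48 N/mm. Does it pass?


STS = 64 / 2.6 = 24.6 N/mm
Minimum required: 48 N/mm
Passes: No


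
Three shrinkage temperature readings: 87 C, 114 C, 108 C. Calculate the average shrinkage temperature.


Average = (87 + 114 + 108) / 3
Average = 309 / 3 = 103.0 C


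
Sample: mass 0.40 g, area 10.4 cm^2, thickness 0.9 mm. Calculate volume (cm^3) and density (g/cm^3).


Thickness in cm = 0.9 / 10 = 0.09 cm
Volume = 10.4 x 0.09 = 0.936 cm^3
Density = 0.40 / 0.936 = 0.427 g/cm^3


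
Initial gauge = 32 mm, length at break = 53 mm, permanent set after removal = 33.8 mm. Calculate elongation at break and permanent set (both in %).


Elongation at break = (53 - 32) / 32 x 100 = 65.6%
Permanent set = (33.8 - 32) / 32 x 100 = 5.6%


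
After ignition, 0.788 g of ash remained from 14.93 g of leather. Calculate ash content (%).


Ash% = 0.788 / 14.93 x 100
Ash% = 5.28%


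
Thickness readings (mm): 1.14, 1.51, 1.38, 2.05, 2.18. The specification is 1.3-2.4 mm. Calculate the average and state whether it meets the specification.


Average = 1.65 mm
Within specification: Yes

Sum = 8.26
Average = 8.26 / 5 = 1.65 mm
Specification range: 1.3 to 2.4 mm
Within spec: Yes


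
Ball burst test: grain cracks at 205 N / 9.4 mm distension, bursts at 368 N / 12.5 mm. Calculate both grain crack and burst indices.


Crack index = 21.8 N/mm
Burst index = 29.4 N/mm

Crack index = 205 / 9.4 = 21.8 N/mm
Burst index = 368 / 12.5 = 29.4 N/mm


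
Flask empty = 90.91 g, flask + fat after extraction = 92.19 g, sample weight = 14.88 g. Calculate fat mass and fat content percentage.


Fat mass = 92.19 - 90.91 = 1.28 g
Fat% = 1.28 / 14.88 x 100 = 8.6%


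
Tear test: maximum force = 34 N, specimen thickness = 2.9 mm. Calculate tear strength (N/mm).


11.7 N/mm

Tear strength = force / thickness
Tear = 34 / 2.9 = 11.7 N/mm


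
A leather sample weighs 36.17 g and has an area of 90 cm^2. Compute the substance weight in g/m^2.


Substance weight = mass / area x 10000
SW = 36.17 / 90 x 10000
SW = 4018.9 g/m^2


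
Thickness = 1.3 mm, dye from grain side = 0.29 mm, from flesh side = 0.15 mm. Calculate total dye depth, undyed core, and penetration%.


Total dyed = 0.44 mm
Undyed core = 0.86 mm
Penetration = 33.8%

Total dyed = 0.29 + 0.15 = 0.44 mm
Undyed core = 1.3 - 0.44 = 0.86 mm
Penetration = 0.44 / 1.3 x 100 = 33.8%


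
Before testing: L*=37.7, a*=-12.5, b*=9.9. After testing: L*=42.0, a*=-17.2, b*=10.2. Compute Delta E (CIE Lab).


Delta E = 6.38


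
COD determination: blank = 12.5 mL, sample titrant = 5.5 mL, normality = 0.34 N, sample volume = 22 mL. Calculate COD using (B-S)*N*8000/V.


865.5 mg/L

COD = (12.5 - 5.5) x 0.34 x 8000 / 22
COD = 7.0 x 0.34 x 8000 / 22
COD = 865.5 mg/L


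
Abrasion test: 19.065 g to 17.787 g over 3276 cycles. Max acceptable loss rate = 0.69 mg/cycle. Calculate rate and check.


Rate = 0.390 mg/cycle
Passes: Yes


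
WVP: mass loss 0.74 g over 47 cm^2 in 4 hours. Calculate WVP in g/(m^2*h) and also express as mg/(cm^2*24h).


WVP = 0.74 / (47 x 4) x 10000 = 39.36 g/(m^2*h)
Mass loss in mg = 0.74 x 1000 = 740 mg
Per cm^2 per 24h in mg: 740 x 24 / (47 x 4) = 17760 / 188 = 94.47 mg/(cm^2*24h)


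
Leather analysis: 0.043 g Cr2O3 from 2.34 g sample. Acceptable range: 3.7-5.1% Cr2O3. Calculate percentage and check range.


Cr2O3 = 1.84%
Within range: No


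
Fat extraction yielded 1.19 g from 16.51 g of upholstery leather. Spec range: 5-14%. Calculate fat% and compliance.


Fat% = 1.19 / 16.51 x 100 = 7.2%
Spec range: 5-14%
Compliant: Yes


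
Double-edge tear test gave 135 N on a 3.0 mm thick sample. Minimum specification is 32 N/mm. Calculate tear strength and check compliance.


Tear strength = 45.0 N/mm
Compliant: Yes


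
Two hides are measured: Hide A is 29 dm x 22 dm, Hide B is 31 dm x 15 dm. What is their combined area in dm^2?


1103 dm^2


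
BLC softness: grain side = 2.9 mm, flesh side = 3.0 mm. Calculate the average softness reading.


Average = (2.9 + 3.0) / 2
Average = 2.95 mm


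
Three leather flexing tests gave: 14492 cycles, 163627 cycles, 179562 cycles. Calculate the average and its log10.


Average = 119227 cycles
log10 = 5.08

Average = (14492 + 163627 + 179562) / 3 = 119227 cycles
log10(119227) = 5.08


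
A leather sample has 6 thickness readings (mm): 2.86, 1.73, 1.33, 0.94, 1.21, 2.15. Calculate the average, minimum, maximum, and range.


Sum = 10.22
Average = 10.22 / 6 = 1.70 mm
Minimum = 0.94 mm
Maximum = 2.86 mm
Range = 2.86 - 0.94 = 1.92 mm


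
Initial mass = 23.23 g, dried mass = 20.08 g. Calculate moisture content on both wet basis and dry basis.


Wet basis = 13.6%
Dry basis = 15.7%


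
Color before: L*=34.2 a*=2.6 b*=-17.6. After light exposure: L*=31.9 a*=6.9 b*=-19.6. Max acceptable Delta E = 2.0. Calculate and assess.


Delta E = 5.27
Passes: No

dL = -2.3, da = 4.3, db = -2.0
dE = sqrt((-2.3)^2 + (4.3)^2 + (-2.0)^2) = 5.27
Max = 2.0
Passes: No


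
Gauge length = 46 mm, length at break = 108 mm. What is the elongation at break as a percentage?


134.8%

Extension = 108 - 46 = 62 mm
Elongation = 62 / 46 x 100 = 134.8%


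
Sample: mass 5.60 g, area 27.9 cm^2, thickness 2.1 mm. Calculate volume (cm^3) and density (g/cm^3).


Volume = 5.859 cm^3
Density = 0.956 g/cm^3

Thickness in cm = 2.1 / 10 = 0.21 cm
Volume = 27.9 x 0.21 = 5.859 cm^3
Density = 5.60 / 5.859 = 0.956 g/cm^3


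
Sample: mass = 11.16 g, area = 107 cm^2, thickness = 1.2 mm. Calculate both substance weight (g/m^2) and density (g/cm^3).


SW = 11.16 / 107 x 10000 = 1043.0 g/m^2
Volume = 107 x 1.2 / 10 = 12.84 cm^3
Density = 11.16 / 12.84 = 0.869 g/cm^3


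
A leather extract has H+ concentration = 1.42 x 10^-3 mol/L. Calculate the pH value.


pH = 2.85

pH = -log10[H+]
pH = -log10(1.42 x 10^-3) = 2.85


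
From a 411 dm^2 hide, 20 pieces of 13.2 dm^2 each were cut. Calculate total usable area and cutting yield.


Usable area = 264.0 dm^2
Yield = 64.2%


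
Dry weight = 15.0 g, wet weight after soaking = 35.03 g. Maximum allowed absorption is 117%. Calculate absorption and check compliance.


WA = (35.03 - 15.0) / 15.0 x 100 = 133.5%
Maximum allowed: 117%
Compliant: No


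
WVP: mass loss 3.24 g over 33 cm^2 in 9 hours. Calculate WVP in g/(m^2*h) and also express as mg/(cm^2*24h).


WVP = 109.09 g/(m^2*h)
Daily rate = 261.82 mg/(cm^2*24h)


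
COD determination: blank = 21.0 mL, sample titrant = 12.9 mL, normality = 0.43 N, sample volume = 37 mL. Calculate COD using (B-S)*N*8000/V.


COD = (21.0 - 12.9) x 0.43 x 8000 / 37
COD = 8.1 x 0.43 x 8000 / 37
COD = 753.1 mg/L


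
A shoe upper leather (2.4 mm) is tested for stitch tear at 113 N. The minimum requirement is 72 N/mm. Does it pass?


STS = 47.1 N/mm
Passes: No


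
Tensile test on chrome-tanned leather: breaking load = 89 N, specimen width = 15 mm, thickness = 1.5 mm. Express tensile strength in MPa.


3.96 MPa

Cross-section = 15 x 1.5 = 22.5 mm^2
TS = 89 / 22.5 = 3.96 MPa
(1 N/mm^2 = 1 MPa)


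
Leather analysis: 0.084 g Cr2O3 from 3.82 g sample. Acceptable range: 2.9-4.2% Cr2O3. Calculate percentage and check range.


Cr2O3 = 2.20%
Within range: No


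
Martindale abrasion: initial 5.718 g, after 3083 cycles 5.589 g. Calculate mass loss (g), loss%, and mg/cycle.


Mass loss = 0.129 g
Loss = 2.26%
Rate = 0.042 mg/cycle


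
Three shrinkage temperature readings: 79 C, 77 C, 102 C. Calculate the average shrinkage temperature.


Average = (79 + 77 + 102) / 3
Average = 258 / 3 = 86.0 C


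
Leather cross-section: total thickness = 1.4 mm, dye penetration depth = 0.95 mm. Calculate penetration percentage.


Penetration% = 0.95 / 1.4 x 100
Penetration = 67.9%


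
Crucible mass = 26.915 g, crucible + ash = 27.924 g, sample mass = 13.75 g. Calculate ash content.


Ash mass = 27.924 - 26.915 = 1.009 g
Ash% = 1.009 / 13.75 x 100 = 7.34%


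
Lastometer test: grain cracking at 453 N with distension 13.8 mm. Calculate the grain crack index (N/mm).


32.8 N/mm

Grain crack index = force / distension
Index = 453 / 13.8 = 32.8 N/mm


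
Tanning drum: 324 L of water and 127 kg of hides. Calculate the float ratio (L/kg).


Float ratio = water / hide weight
Ratio = 324 / 127 = 2.6


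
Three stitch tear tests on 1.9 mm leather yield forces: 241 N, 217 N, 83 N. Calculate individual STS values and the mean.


STS1 = 126.8 N/mm
STS2 = 114.2 N/mm
STS3 = 43.7 N/mm
Mean = 94.9 N/mm

STS1 = 241 / 1.9 = 126.8 N/mm
STS2 = 217 / 1.9 = 114.2 N/mm
STS3 = 83 / 1.9 = 43.7 N/mm
Mean = (126.8 + 114.2 + 43.7) / 3 = 94.9 N/mm


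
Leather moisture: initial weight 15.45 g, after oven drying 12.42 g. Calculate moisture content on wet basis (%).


Moisture = 15.45 - 12.42 = 3.03 g
MC = 3.03 / 15.45 x 100 = 19.6%


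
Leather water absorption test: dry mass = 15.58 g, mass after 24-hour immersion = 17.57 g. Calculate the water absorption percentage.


Water absorbed = 17.57 - 15.58 = 1.99 g
WA% = 1.99 / 15.58 x 100 = 12.8%


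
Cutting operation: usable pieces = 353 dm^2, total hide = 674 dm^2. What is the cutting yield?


Yield = usable / total x 100
Yield = 353 / 674 x 100 = 52.4%


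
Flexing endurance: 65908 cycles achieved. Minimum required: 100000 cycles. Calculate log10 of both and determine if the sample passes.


Achieved: log10 = 4.82
Required: log10 = 5.00
Passes: No


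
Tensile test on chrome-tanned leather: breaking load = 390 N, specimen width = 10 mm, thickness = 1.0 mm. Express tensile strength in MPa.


39.00 MPa

Cross-section = 10 x 1.0 = 10.0 mm^2
TS = 390 / 10.0 = 39.00 MPa
(1 N/mm^2 = 1 MPa)


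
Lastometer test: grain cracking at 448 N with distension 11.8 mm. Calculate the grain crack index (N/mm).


Grain crack index = force / distension
Index = 448 / 11.8 = 38.0 N/mm


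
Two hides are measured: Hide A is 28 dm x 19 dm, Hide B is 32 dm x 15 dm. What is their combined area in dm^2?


Hide A area = 28 x 19 = 532 dm^2
Hide B area = 32 x 15 = 480 dm^2
Total = 532 + 480 = 1012 dm^2


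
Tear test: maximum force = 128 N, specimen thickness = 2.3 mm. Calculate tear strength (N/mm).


55.7 N/mm


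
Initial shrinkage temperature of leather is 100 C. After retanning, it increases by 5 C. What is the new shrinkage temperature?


105 C


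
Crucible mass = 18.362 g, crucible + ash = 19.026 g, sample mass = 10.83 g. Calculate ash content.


Ash mass = 0.664 g
Ash content = 6.13%


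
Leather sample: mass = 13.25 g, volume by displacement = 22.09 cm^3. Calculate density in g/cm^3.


Density = mass / volume
Density = 13.25 / 22.09 = 0.600 g/cm^3


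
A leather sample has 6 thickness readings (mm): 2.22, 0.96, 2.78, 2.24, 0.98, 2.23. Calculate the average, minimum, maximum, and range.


Average = 1.90 mm
Min = 0.96 mm
Max = 2.78 mm
Range = 1.82 mm

Sum = 11.41
Average = 11.41 / 6 = 1.90 mm
Minimum = 0.96 mm
Maximum = 2.78 mm
Range = 2.78 - 0.96 = 1.82 mm


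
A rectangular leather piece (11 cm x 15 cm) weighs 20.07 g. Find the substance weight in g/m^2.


Area = 11 x 15 = 165 cm^2
SW = 20.07 / 165 x 10000 = 1216.4 g/m^2


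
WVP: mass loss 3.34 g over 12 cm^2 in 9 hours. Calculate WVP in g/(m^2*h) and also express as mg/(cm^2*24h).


WVP = 3.34 / (12 x 9) x 10000 = 309.26 g/(m^2*h)
Mass loss in mg = 3.34 x 1000 = 3340 mg
Per cm^2 per 24h in mg: 3340 x 24 / (12 x 9) = 80160 / 108 = 742.22 mg/(cm^2*24h)


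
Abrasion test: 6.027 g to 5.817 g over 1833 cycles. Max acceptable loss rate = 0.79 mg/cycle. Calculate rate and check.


Rate = 0.115 mg/cycle
Passes: Yes


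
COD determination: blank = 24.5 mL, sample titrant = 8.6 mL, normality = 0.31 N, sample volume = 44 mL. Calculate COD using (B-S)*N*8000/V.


896.2 mg/L


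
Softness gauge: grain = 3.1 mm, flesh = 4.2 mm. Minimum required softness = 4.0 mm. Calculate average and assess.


Average = (3.1 + 4.2) / 2 = 3.65 mm
Minimum = 4.0 mm
Meets requirement: No


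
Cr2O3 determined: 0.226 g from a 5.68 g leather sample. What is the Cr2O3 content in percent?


3.98%

Cr2O3% = 0.226 / 5.68 x 100
Cr2O3% = 3.98%


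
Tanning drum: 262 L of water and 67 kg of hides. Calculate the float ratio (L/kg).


3.9

Float ratio = water / hide weight
Ratio = 262 / 67 = 3.9


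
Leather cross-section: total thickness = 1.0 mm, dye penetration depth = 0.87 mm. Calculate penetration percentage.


87.0%

Penetration% = 0.87 / 1.0 x 100
Penetration = 87.0%


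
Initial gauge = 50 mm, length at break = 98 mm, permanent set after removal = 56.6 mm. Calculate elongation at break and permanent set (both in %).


Elongation at break = 96.0%
Permanent set = 13.2%


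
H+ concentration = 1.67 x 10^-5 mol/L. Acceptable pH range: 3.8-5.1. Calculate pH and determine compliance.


pH = -log10(1.67 x 10^-5) = 4.78
Range: 3.8 to 5.1
Compliant: Yes


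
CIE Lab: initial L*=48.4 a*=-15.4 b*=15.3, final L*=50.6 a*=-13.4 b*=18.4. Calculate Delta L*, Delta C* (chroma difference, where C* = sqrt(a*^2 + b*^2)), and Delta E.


Delta L* = 50.6 - 48.4 = 2.2
C1* = sqrt((-15.4)^2 + (15.3)^2) = 21.708
C2* = sqrt((-13.4)^2 + (18.4)^2) = 22.762
Delta C* = 22.762 - 21.708 = 1.05
Delta E = sqrt((2.2)^2 + (2.0)^2 + (3.1)^2) = 4.30


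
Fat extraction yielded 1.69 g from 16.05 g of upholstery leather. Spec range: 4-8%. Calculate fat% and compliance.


Fat% = 1.69 / 16.05 x 100 = 10.5%
Spec range: 4-8%
Compliant: No


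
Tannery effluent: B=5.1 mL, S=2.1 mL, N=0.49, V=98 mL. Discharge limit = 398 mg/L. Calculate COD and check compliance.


COD = 120.0 mg/L
Compliant: Yes


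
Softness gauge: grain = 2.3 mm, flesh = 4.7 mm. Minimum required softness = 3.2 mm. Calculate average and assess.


Average = (2.3 + 4.7) / 2 = 3.50 mm
Minimum = 3.2 mm
Meets requirement: Yes


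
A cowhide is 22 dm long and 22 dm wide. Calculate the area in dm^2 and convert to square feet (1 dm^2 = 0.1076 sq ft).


484 dm^2
52.08 sq ft

Area = 22 x 22 = 484 dm^2
Conversion: 484 x 0.1076 = 52.08 sq ft


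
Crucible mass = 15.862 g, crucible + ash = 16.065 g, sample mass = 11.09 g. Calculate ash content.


Ash mass = 16.065 - 15.862 = 0.203 g
Ash% = 0.203 / 11.09 x 100 = 1.83%


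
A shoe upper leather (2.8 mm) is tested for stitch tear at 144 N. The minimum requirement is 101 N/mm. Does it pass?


STS = 51.4 N/mm
Passes: No


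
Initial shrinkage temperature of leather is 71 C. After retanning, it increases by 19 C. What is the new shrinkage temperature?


New Ts = 71 + 19 = 90 C


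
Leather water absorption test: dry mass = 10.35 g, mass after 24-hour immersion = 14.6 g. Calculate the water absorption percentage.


41.1%


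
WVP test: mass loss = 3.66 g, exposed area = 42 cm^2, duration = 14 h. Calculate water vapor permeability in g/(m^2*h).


WVP = mass_loss / (area x time) x 10000
WVP = 3.66 / (42 x 14) x 10000
WVP = 3.66 / 588 x 10000 = 62.24 g/(m^2*h)


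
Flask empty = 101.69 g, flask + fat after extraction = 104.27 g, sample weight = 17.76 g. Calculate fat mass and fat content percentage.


Fat mass = 104.27 - 101.69 = 2.58 g
Fat% = 2.58 / 17.76 x 100 = 14.5%


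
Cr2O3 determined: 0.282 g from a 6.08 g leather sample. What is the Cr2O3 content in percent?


Cr2O3% = 0.282 / 6.08 x 100
Cr2O3% = 4.64%


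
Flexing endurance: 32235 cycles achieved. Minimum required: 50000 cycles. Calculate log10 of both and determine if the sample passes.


Achieved: log10 = 4.51
Required: log10 = 4.70
Passes: No


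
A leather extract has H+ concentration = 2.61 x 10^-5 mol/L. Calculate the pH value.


pH = -log10[H+]
pH = -log10(2.61 x 10^-5) = 4.58


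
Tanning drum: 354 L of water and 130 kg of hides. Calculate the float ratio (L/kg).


2.7


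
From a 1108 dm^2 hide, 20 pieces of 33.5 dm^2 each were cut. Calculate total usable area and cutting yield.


Total usable = 20 x 33.5 = 670.0 dm^2
Yield = 670.0 / 1108 x 100 = 60.5%


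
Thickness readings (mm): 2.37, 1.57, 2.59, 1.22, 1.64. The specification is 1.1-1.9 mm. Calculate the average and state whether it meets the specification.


Average = 1.88 mm
Within specification: Yes

Sum = 9.39
Average = 9.39 / 5 = 1.88 mm
Specification range: 1.1 to 1.9 mm
Within spec: Yes


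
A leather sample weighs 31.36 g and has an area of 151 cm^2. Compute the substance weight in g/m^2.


2076.8 g/m^2


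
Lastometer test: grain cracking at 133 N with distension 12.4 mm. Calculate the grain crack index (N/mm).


10.7 N/mm


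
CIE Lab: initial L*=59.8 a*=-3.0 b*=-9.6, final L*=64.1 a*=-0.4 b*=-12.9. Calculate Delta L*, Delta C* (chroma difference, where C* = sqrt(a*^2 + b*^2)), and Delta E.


Delta L* = 64.1 - 59.8 = 4.3
C1* = sqrt((-3.0)^2 + (-9.6)^2) = 10.058
C2* = sqrt((-0.4)^2 + (-12.9)^2) = 12.906
Delta C* = 12.906 - 10.058 = 2.85
Delta E = sqrt((4.3)^2 + (2.6)^2 + (-3.3)^2) = 6.01


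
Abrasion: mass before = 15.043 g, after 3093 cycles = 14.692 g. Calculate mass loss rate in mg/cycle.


0.113 mg/cycle


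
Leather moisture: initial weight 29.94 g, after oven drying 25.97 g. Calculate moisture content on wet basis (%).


13.3%


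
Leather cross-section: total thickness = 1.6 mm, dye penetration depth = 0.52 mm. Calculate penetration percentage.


Penetration% = 0.52 / 1.6 x 100
Penetration = 32.5%


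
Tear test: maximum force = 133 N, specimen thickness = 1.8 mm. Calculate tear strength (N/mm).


Tear strength = force / thickness
Tear = 133 / 1.8 = 73.9 N/mm


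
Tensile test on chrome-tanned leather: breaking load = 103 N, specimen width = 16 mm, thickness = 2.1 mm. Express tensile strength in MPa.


3.07 MPa


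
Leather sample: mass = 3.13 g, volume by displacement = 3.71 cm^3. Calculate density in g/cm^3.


Density = mass / volume
Density = 3.13 / 3.71 = 0.844 g/cm^3


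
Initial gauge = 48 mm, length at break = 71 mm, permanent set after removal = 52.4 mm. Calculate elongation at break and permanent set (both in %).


Elongation at break = (71 - 48) / 48 x 100 = 47.9%
Permanent set = (52.4 - 48) / 48 x 100 = 9.2%


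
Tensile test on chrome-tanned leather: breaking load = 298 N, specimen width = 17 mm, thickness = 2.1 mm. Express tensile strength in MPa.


Cross-section = 17 x 2.1 = 35.7 mm^2
TS = 298 / 35.7 = 8.35 MPa
(1 N/mm^2 = 1 MPa)


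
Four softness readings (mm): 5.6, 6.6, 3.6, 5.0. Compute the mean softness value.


5.20 mm

Sum = 5.6 + 6.6 + 3.6 + 5.0
Mean = 20.8 / 4 = 5.20 mm


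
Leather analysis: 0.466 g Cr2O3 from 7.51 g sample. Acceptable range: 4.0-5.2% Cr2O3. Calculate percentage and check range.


Cr2O3 = 6.21%
Within range: No


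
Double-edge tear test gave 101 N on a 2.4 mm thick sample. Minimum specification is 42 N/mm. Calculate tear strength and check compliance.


Tear strength = 101 / 2.4 = 42.1 N/mm
Required minimum = 42 N/mm
Compliant: Yes


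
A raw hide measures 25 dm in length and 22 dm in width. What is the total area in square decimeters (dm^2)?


550 dm^2

Area = length x width
Area = 25 x 22 = 550 dm^2


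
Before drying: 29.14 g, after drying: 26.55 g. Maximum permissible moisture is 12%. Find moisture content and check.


MC = (29.14 - 26.55) / 29.14 x 100 = 8.9%
Maximum: 12%
Acceptable: Yes


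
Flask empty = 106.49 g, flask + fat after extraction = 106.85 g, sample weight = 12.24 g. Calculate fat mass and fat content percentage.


Fat mass = 0.36 g
Fat content = 2.9%


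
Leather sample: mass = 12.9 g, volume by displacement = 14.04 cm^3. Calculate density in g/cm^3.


Density = mass / volume
Density = 12.9 / 14.04 = 0.919 g/cm^3


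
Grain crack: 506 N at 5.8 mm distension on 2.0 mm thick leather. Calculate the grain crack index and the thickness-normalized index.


Crack index = 87.2 N/mm
Normalized index = 43.6 N/mm per mm

Crack index = 506 / 5.8 = 87.2 N/mm
Normalized = 87.2 / 2.0 = 43.6 N/mm per mm


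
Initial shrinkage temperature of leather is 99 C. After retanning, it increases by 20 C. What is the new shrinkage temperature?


New Ts = 99 + 20 = 119 C


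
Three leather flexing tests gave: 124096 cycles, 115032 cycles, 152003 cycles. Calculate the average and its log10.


Average = (124096 + 115032 + 152003) / 3 = 130377 cycles
log10(130377) = 5.12


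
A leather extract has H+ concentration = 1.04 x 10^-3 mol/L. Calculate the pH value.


pH = -log10[H+]
pH = -log10(1.04 x 10^-3) = 2.98


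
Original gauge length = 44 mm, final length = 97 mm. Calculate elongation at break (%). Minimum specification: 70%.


Extension = 97 - 44 = 53 mm
Elongation = 53 / 44 x 100 = 120.5%
Minimum required: 70%
Meets specification: Yes


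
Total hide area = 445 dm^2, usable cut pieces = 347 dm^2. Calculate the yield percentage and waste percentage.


Yield = 78.0%
Waste = 22.0%

Yield = 347 / 445 x 100 = 78.0%
Waste = 445 - 347 = 98 dm^2
Waste% = 100 - 78.0 = 22.0%


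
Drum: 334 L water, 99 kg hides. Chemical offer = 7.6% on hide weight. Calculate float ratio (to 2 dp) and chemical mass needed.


Float ratio = 3.37
Chemical needed = 7.524 kg

Float ratio = 334 / 99 = 3.37
Chemical = 99 x 7.6 / 100 = 7.524 kg


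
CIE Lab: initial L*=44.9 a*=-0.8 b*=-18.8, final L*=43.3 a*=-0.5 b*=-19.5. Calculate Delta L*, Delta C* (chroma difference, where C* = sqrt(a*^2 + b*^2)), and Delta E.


Delta L* = 43.3 - 44.9 = -1.6
C1* = sqrt((-0.8)^2 + (-18.8)^2) = 18.817
C2* = sqrt((-0.5)^2 + (-19.5)^2) = 19.506
Delta C* = 19.506 - 18.817 = 0.69
Delta E = sqrt((-1.6)^2 + (0.3)^2 + (-0.7)^2) = 1.77


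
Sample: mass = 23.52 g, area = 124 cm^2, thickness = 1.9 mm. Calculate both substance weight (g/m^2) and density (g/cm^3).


SW = 23.52 / 124 x 10000 = 1896.8 g/m^2
Volume = 124 x 1.9 / 10 = 23.56 cm^3
Density = 23.52 / 23.56 = 0.998 g/cm^3


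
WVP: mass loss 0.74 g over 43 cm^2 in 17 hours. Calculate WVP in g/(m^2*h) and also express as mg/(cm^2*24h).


WVP = 10.12 g/(m^2*h)
Daily rate = 24.30 mg/(cm^2*24h)


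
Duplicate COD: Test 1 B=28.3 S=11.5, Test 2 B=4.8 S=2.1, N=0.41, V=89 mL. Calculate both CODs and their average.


COD1 = 619.1 mg/L
COD2 = 99.5 mg/L
Average = 359.3 mg/L

COD1 = (28.3 - 11.5) x 0.41 x 8000 / 89 = 619.1 mg/L
COD2 = (4.8 - 2.1) x 0.41 x 8000 / 89 = 99.5 mg/L
Average = (619.1 + 99.5) / 2 = 359.3 mg/L


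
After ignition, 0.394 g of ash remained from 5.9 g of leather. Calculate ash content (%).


6.68%


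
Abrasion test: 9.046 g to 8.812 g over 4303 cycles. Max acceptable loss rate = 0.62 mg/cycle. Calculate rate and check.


Rate = 0.054 mg/cycle
Passes: Yes


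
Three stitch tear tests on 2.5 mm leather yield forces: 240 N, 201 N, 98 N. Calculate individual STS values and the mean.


STS1 = 96.0 N/mm
STS2 = 80.4 N/mm
STS3 = 39.2 N/mm
Mean = 71.9 N/mm


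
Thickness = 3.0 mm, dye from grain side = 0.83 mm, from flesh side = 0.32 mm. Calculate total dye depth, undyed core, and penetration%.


Total dyed = 1.15 mm
Undyed core = 1.85 mm
Penetration = 38.3%

Total dyed = 0.83 + 0.32 = 1.15 mm
Undyed core = 3.0 - 1.15 = 1.85 mm
Penetration = 1.15 / 3.0 x 100 = 38.3%


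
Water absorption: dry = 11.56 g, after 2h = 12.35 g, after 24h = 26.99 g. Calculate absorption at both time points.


2h absorption = 6.8%
24h absorption = 133.5%


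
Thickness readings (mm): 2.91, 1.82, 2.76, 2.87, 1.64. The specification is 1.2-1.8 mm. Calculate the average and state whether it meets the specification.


Sum = 12.00
Average = 12.00 / 5 = 2.40 mm
Specification range: 1.2 to 1.8 mm
Within spec: No


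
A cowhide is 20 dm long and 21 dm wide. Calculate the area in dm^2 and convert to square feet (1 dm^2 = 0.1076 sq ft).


Area = 20 x 21 = 420 dm^2
Conversion: 420 x 0.1076 = 45.19 sq ft


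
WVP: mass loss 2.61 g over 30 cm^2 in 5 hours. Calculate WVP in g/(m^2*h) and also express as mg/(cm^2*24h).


WVP = 2.61 / (30 x 5) x 10000 = 174.00 g/(m^2*h)
Mass loss in mg = 2.61 x 1000 = 2610 mg
Per cm^2 per 24h in mg: 2610 x 24 / (30 x 5) = 62640 / 150 = 417.60 mg/(cm^2*24h)


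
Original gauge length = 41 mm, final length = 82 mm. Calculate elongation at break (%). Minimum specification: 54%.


Extension = 82 - 41 = 41 mm
Elongation = 41 / 41 x 100 = 100.0%
Minimum required: 54%
Meets specification: Yes


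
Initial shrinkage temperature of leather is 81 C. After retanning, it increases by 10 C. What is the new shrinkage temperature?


New Ts = 81 + 10 = 91 C


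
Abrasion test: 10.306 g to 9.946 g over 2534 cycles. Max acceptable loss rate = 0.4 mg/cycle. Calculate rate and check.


Loss = 10.306 - 9.946 = 0.360 g
Rate = 0.360 g / 2534 cycles x 1000 = 0.142 mg/cycle
Max = 0.4 mg/cycle
Passes: Yes


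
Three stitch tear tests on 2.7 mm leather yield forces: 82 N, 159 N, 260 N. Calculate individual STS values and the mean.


STS1 = 82 / 2.7 = 30.4 N/mm
STS2 = 159 / 2.7 = 58.9 N/mm
STS3 = 260 / 2.7 = 96.3 N/mm
Mean = (30.4 + 58.9 + 96.3) / 3 = 61.9 N/mm


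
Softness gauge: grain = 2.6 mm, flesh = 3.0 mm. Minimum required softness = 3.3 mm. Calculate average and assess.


Average = (2.6 + 3.0) / 2 = 2.80 mm
Minimum = 3.3 mm
Meets requirement: No


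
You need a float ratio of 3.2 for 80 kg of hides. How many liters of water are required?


Water = hide weight x target ratio
Water = 80 x 3.2 = 256.0 L


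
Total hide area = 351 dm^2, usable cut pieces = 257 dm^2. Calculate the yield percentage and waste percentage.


Yield = 257 / 351 x 100 = 73.2%
Waste = 351 - 257 = 94 dm^2
Waste% = 100 - 73.2 = 26.8%


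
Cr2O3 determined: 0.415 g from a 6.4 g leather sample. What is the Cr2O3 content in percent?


Cr2O3% = 0.415 / 6.4 x 100
Cr2O3% = 6.48%


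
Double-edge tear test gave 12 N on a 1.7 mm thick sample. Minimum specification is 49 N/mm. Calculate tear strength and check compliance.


Tear strength = 7.1 N/mm
Compliant: No

Tear strength = 12 / 1.7 = 7.1 N/mm
Required minimum = 49 N/mm
Compliant: No


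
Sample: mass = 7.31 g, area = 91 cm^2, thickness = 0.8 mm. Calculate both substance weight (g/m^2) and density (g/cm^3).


Substance weight = 803.3 g/m^2
Density = 1.004 g/cm^3
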